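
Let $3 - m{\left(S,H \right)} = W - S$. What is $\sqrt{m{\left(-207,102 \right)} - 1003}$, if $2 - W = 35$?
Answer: $i \sqrt{1174} \approx 34.264 i$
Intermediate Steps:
$W = -33$ ($W = 2 - 35 = -33$)
$m{\left(S,H \right)} = 36 + S$ ($m{\left(S,H \right)} = 3 - \left(-33 - S\right) = 3 + \left(33 + S\right) = 36 + S$)
$\sqrt{m{\left(-207,102 \right)} - 1003} = \sqrt{\left(36 - 207\right) - 1003} = \sqrt{-171 - 1003} = \sqrt{-1174} = i \sqrt{1174}$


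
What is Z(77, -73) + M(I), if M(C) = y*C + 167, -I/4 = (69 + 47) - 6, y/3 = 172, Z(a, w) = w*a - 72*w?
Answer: -227238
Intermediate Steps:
Z(a, w) = -72*w + a*w (Z(a, w) = a*w - 72*w = -72*w + a*w)
y = 516 (y = 3*172 = 516)
I = -440 (I = -4*((69 + 47) - 6) = -4*(116 - 6) = -4*110 = -440)
M(C) = 167 + 516*C (M(C) = 516*C + 167 = 167 + 516*C)
Z(77, -73) + M(I) = -73*(-72 + 77) + (167 + 516*(-440)) = -73*5 + (167 - 227040) = -365 - 226873 = -227238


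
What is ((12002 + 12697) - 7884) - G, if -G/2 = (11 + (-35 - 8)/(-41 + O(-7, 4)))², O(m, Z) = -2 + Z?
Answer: 26021183/1521 ≈ 17108.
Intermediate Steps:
G = -445568/1521 (G = -2*(11 + (-35 - 8)/(-41 + (-2 + 4)))² = -2*(11 - 43/(-41 + 2))² = -2*(11 - 43/(-39))² = -2*(11 - 43*(-1/39))² = -2*(11 + 43/39)² = -2*(472/39)² = -2*222784/1521 = -445568/1521 ≈ -292.94)
((12002 + 12697) - 7884) - G = ((12002 + 12697) - 7884) - 1*(-445568/1521) = (24699 - 7884) + 445568/1521 = 16815 + 445568/1521 = 26021183/1521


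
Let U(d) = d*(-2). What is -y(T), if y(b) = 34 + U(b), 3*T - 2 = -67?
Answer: -232/3 ≈ -77.333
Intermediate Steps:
T = -65/3 (T = 2/3 + (1/3)*(-67) = 2/3 - 67/3 = -65/3 ≈ -21.667)
U(d) = -2*d
y(b) = 34 - 2*b
-y(T) = -(34 - 2*(-65/3)) = -(34 + 130/3) = -1*232/3 = -232/3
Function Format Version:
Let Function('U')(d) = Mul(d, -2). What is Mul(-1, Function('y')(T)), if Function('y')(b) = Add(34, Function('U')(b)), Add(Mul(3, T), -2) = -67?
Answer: Rational(-232, 3) ≈ -77.333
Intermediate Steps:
T = Rational(-65, 3) (T = Add(Rational(2, 3), Mul(Rational(1, 3), -67)) = Add(Rational(2, 3), Rational(-67, 3)) = Rational(-65, 3) ≈ -21.667)
Function('U')(d) = Mul(-2, d)
Function('y')(b) = Add(34, Mul(-2, b))
Mul(-1, Function('y')(T)) = Mul(-1, Add(34, Mul(-2, Rational(-65, 3)))) = Mul(-1, Add(34, Rational(130, 3))) = Mul(-1, Rational(232, 3)) = Rational(-232, 3)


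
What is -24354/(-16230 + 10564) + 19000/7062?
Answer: 69910487/10003323 ≈ 6.9887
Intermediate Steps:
-24354/(-16230 + 10564) + 19000/7062 = -24354/(-5666) + 19000*(1/7062) = -24354*(-1/5666) + 9500/3531 = 12177/2833 + 9500/3531 = 69910487/10003323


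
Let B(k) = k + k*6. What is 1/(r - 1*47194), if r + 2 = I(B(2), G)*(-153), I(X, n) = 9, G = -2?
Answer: -1/48573 ≈ -2.0588e-5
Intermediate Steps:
B(k) = 7*k (B(k) = k + 6*k = 7*k)
r = -1379 (r = -2 + 9*(-153) = -2 - 1377 = -1379)
1/(r - 1*47194) = 1/(-1379 - 1*47194) = 1/(-1379 - 47194) = 1/(-48573) = -1/48573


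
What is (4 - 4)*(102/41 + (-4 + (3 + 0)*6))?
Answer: 0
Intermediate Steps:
(4 - 4)*(102/41 + (-4 + (3 + 0)*6)) = 0*(102*(1/41) + (-4 + 3*6)) = 0*(102/41 + (-4 + 18)) = 0*(102/41 + 14) = 0*(676/41) = 0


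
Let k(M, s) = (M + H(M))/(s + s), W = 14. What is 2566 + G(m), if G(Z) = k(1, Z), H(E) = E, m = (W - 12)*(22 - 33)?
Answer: 56451/22 ≈ 2566.0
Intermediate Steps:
m = -22 (m = (14 - 12)*(22 - 33) = 2*(-11) = -22)
k(M, s) = M/s (k(M, s) = (M + M)/(s + s) = (2*M)/((2*s)) = (2*M)*(1/(2*s)) = M/s)
G(Z) = 1/Z
2566 + G(m) = 2566 + 1/(-22) = 2566 - 1/22 = 56451/22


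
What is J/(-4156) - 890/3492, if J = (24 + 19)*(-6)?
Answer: -174869/907047 ≈ -0.19279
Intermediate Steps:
J = -258 (J = 43*(-6) = -258)
J/(-4156) - 890/3492 = -258/(-4156) - 890/3492 = -258*(-1/4156) - 890*1/3492 = 129/2078 - 445/1746 = -174869/907047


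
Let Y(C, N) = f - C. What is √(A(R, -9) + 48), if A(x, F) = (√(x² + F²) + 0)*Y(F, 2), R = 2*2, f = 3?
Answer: 2*√(12 + 3*√97) ≈ 12.891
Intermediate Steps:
Y(C, N) = 3 - C
R = 4
A(x, F) = √(F² + x²)*(3 - F) (A(x, F) = (√(x² + F²) + 0)*(3 - F) = (√(F² + x²) + 0)*(3 - F) = √(F² + x²)*(3 - F))
√(A(R, -9) + 48) = √(√((-9)² + 4²)*(3 - 1*(-9)) + 48) = √(√(81 + 16)*(3 + 9) + 48) = √(√97*12 + 48) = √(12*√97 + 48) = √(48 + 12*√97)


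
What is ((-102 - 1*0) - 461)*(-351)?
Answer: 197613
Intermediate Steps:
((-102 - 1*0) - 461)*(-351) = ((-102 + 0) - 461)*(-351) = (-102 - 461)*(-351) = -563*(-351) = 197613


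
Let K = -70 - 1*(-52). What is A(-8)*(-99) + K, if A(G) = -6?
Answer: 576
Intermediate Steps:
K = -18 (K = -70 + 52 = -18)
A(-8)*(-99) + K = -6*(-99) - 18 = 594 - 18 = 576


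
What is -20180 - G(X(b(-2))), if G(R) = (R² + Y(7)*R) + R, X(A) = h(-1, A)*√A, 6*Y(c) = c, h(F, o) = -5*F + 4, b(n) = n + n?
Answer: -19856 - 39*I ≈ -19856.0 - 39.0*I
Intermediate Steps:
b(n) = 2*n
h(F, o) = 4 - 5*F
Y(c) = c/6
X(A) = 9*√A (X(A) = (4 - 5*(-1))*√A = (4 + 5)*√A = 9*√A)
G(R) = R² + 13*R/6 (G(R) = (R² + ((⅙)*7)*R) + R = (R² + 7*R/6) + R = R² + 13*R/6)
-20180 - G(X(b(-2))) = -20180 - 9*√(2*(-2))*(13 + 6*(9*√(2*(-2))))/6 = -20180 - 9*√(-4)*(13 + 6*(9*√(-4)))/6 = -20180 - 9*(2*I)*(13 + 6*(9*(2*I)))/6 = -20180 - 18*I*(13 + 6*(18*I))/6 = -20180 - 18*I*(13 + 108*I)/6 = -20180 - 3*I*(13 + 108*I)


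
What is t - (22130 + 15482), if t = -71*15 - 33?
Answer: -38710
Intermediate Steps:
t = -1098 (t = -1065 - 33 = -1098)
t - (22130 + 15482) = -1098 - (22130 + 15482) = -1098 - 1*37612 = -1098 - 37612 = -38710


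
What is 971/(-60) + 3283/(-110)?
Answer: -30379/660 ≈ -46.029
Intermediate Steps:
971/(-60) + 3283/(-110) = 971*(-1/60) + 3283*(-1/110) = -971/60 - 3283/110 = -30379/660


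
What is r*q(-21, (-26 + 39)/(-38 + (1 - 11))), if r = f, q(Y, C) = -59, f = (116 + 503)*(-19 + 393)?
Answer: -13658854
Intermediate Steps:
f = 231506 (f = 619*374 = 231506)
r = 231506
r*q(-21, (-26 + 39)/(-38 + (1 - 11))) = 231506*(-59) = -13658854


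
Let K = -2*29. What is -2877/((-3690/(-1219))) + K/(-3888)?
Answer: -378756859/398520 ≈ -950.41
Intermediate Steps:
K = -58
-2877/((-3690/(-1219))) + K/(-3888) = -2877/((-3690/(-1219))) - 58/(-3888) = -2877/((-3690*(-1/1219))) - 58*(-1/3888) = -2877/3690/1219 + 29/1944 = -2877*1219/3690 + 29/1944 = -1169021/1230 + 29/1944 = -378756859/398520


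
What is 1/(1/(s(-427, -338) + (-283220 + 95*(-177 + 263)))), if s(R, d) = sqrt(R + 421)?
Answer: -275050 + I*sqrt(6) ≈ -2.7505e+5 + 2.4495*I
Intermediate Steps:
s(R, d) = sqrt(421 + R)
1/(1/(s(-427, -338) + (-283220 + 95*(-177 + 263)))) = 1/(1/(sqrt(421 - 427) + (-283220 + 95*(-177 + 263)))) = 1/(1/(sqrt(-6) + (-283220 + 95*86))) = 1/(1/(I*sqrt(6) + (-283220 + 8170))) = 1/(1/(I*sqrt(6) - 275050)) = 1/(1/(-275050 + I*sqrt(6))) = -275050 + I*sqrt(6)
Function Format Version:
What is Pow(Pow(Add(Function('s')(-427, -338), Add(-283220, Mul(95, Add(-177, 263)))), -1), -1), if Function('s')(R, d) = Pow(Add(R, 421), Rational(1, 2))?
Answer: Add(-275050, Mul(I, Pow(6, Rational(1, 2)))) ≈ Add(-2.7505e+5, Mul(2.4495, I))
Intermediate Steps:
Function('s')(R, d) = Pow(Add(421, R), Rational(1, 2))
Pow(Pow(Add(Function('s')(-427, -338), Add(-283220, Mul(95, Add(-177, 263)))), -1), -1) = Pow(Pow(Add(Pow(Add(421, -427), Rational(1, 2)), Add(-283220, Mul(95, Add(-177, 263)))), -1), -1) = Pow(Pow(Add(Pow(-6, Rational(1, 2)), Add(-283220, Mul(95, 86))), -1), -1) = Pow(Pow(Add(Mul(I, Pow(6, Rational(1, 2))), Add(-283220, 8170)), -1), -1) = Pow(Pow(Add(Mul(I, Pow(6, Rational(1, 2))), -275050), -1), -1) = Pow(Pow(Add(-275050, Mul(I, Pow(6, Rational(1, 2)))), -1), -1) = Add(-275050, Mul(I, Pow(6, Rational(1, 2))))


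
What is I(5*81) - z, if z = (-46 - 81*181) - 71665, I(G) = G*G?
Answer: 250397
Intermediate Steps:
I(G) = G²
z = -86372 (z = (-46 - 14661) - 71665 = -14707 - 71665 = -86372)
I(5*81) - z = (5*81)² - 1*(-86372) = 405² + 86372 = 164025 + 86372 = 250397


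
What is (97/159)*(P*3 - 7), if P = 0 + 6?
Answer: 1067/159 ≈ 6.7107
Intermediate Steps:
P = 6
(97/159)*(P*3 - 7) = (97/159)*(6*3 - 7) = (97*(1/159))*(18 - 7) = (97/159)*11 = 1067/159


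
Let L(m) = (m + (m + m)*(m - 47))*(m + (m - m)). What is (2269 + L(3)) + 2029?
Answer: 3515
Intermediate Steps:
L(m) = m*(m + 2*m*(-47 + m)) (L(m) = (m + (2*m)*(-47 + m))*(m + 0) = (m + 2*m*(-47 + m))*m = m*(m + 2*m*(-47 + m)))
(2269 + L(3)) + 2029 = (2269 + 3²*(-93 + 2*3)) + 2029 = (2269 + 9*(-93 + 6)) + 2029 = (2269 + 9*(-87)) + 2029 = (2269 - 783) + 2029 = 1486 + 2029 = 3515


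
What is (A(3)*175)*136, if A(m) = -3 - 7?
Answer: -238000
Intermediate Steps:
A(m) = -10
(A(3)*175)*136 = -10*175*136 = -1750*136 = -238000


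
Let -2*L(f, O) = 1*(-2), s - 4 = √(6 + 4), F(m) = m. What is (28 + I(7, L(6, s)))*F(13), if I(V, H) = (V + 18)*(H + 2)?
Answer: 1339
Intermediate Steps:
s = 4 + √10 (s = 4 + √(6 + 4) = 4 + √10 ≈ 7.1623)
L(f, O) = 1 (L(f, O) = -(-2)/2 = -½*(-2) = 1)
I(V, H) = (2 + H)*(18 + V) (I(V, H) = (18 + V)*(2 + H) = (2 + H)*(18 + V))
(28 + I(7, L(6, s)))*F(13) = (28 + (36 + 2*7 + 18*1 + 1*7))*13 = (28 + (36 + 14 + 18 + 7))*13 = (28 + 75)*13 = 103*13 = 1339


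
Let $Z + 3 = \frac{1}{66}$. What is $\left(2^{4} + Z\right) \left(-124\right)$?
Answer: $- \frac{53258}{33} \approx -1613.9$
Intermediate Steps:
$Z = - \frac{197}{66}$ ($Z = -3 + \frac{1}{66} = - \frac{197}{66} \approx -2.9848$)
$\left(2^{4} + Z\right) \left(-124\right) = \left(2^{4} - \frac{197}{66}\right) \left(-124\right) = \left(16 - \frac{197}{66}\right) \left(-124\right) = \frac{859}{66} \left(-124\right) = - \frac{53258}{33}$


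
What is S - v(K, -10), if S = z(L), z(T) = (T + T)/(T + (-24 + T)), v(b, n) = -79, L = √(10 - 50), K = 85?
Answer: 1822/23 - 3*I*√10/23 ≈ 79.217 - 0.41247*I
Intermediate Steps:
L = 2*I*√10 (L = √(-40) = 2*I*√10 ≈ 6.3246*I)
z(T) = 2*T/(-24 + 2*T) (z(T) = (2*T)/(-24 + 2*T) = 2*T/(-24 + 2*T))
S = 2*I*√10/(-12 + 2*I*√10) (S = (2*I*√10)/(-12 + 2*I*√10) = 2*I*√10/(-12 + 2*I*√10) ≈ 0.21739 - 0.41247*I)
S - v(K, -10) = √10/(√10 + 6*I) - 1*(-79) = √10/(√10 + 6*I) + 79 = 79 + √10/(√10 + 6*I)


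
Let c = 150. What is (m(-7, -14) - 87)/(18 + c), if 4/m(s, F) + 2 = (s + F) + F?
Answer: -3223/6216 ≈ -0.51850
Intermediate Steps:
m(s, F) = 4/(-2 + s + 2*F) (m(s, F) = 4/(-2 + ((s + F) + F)) = 4/(-2 + ((F + s) + F)) = 4/(-2 + (s + 2*F)) = 4/(-2 + s + 2*F))
(m(-7, -14) - 87)/(18 + c) = (4/(-2 - 7 + 2*(-14)) - 87)/(18 + 150) = (4/(-2 - 7 - 28) - 87)/168 = (4/(-37) - 87)*(1/168) = (4*(-1/37) - 87)*(1/168) = (-4/37 - 87)*(1/168) = -3223/37*1/168 = -3223/6216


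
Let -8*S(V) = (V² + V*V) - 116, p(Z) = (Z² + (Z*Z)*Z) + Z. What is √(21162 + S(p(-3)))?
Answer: √84265/2 ≈ 145.14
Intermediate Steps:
p(Z) = Z + Z² + Z³ (p(Z) = (Z² + Z²*Z) + Z = (Z² + Z³) + Z = Z + Z² + Z³)
S(V) = 29/2 - V²/4 (S(V) = -((V² + V*V) - 116)/8 = -((V² + V²) - 116)/8 = -(2*V² - 116)/8 = -(-116 + 2*V²)/8 = 29/2 - V²/4)
√(21162 + S(p(-3))) = √(21162 + (29/2 - 9*(1 - 3 + (-3)²)²/4)) = √(21162 + (29/2 - 9*(1 - 3 + 9)²/4)) = √(21162 + (29/2 - (-3*7)²/4)) = √(21162 + (29/2 - ¼*(-21)²)) = √(21162 + (29/2 - ¼*441)) = √(21162 + (29/2 - 441/4)) = √(21162 - 383/4) = √(84265/4) = √84265/2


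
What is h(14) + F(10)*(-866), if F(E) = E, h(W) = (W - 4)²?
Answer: -8560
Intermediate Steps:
h(W) = (-4 + W)²
h(14) + F(10)*(-866) = (-4 + 14)² + 10*(-866) = 10² - 8660 = 100 - 8660 = -8560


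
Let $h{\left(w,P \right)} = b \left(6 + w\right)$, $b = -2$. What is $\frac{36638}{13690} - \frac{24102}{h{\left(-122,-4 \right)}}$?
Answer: $- \frac{80364091}{794020} \approx -101.21$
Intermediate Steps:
$h{\left(w,P \right)} = -12 - 2 w$ ($h{\left(w,P \right)} = - 2 \left(6 + w\right) = -12 - 2 w$)
$\frac{36638}{13690} - \frac{24102}{h{\left(-122,-4 \right)}} = \frac{36638}{13690} - \frac{24102}{-12 - -244} = 36638 \cdot \frac{1}{13690} - \frac{24102}{-12 + 244} = \frac{18319}{6845} - \frac{24102}{232} = \frac{18319}{6845} - \frac{12051}{116} = - \frac{80364091}{794020}$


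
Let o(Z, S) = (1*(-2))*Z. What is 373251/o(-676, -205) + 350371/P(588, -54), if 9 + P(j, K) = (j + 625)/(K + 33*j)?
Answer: -9101576897013/233810824 ≈ -38927.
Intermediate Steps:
o(Z, S) = -2*Z
P(j, K) = -9 + (625 + j)/(K + 33*j) (P(j, K) = -9 + (j + 625)/(K + 33*j) = -9 + (625 + j)/(K + 33*j))
373251/o(-676, -205) + 350371/P(588, -54) = 373251/((-2*(-676))) + 350371/(((625 - 296*588 - 9*(-54))/(-54 + 33*588))) = 373251/1352 + 350371/(((625 - 174048 + 486)/(-54 + 19404))) = 373251*(1/1352) + 350371/((-172937/19350)) = 373251/1352 + 350371/(((1/19350)*(-172937))) = 373251/1352 + 350371/(-172937/19350) = 373251/1352 + 350371*(-19350/172937) = 373251/1352 - 6779678850/172937 = -9101576897013/233810824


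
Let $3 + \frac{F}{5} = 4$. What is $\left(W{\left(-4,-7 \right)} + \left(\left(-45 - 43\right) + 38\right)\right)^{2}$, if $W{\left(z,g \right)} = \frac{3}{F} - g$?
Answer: $\frac{44944}{25} \approx 1797.8$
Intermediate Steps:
$F = 5$ ($F = -15 + 5 \cdot 4 = -15 + 20 = 5$)
$W{\left(z,g \right)} = \frac{3}{5} - g$
$\left(W{\left(-4,-7 \right)} + \left(\left(-45 - 43\right) + 38\right)\right)^{2} = \left(\left(\frac{3}{5} - -7\right) + \left(\left(-45 - 43\right) + 38\right)\right)^{2} = \left(\left(\frac{3}{5} + 7\right) + \left(-88 + 38\right)\right)^{2} = \left(\frac{38}{5} - 50\right)^{2} = \left(- \frac{212}{5}\right)^{2} = \frac{44944}{25}$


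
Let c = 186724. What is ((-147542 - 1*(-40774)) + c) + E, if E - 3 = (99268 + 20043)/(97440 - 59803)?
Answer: 3009536194/37637 ≈ 79962.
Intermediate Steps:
E = 232222/37637 (E = 3 + (99268 + 20043)/(97440 - 59803) = 3 + 119311/37637 = 232222/37637 ≈ 6.1700)
((-147542 - 1*(-40774)) + c) + E = ((-147542 - 1*(-40774)) + 186724) + 232222/37637 = ((-147542 + 40774) + 186724) + 232222/37637 = (-106768 + 186724) + 232222/37637 = 79956 + 232222/37637 = 3009536194/37637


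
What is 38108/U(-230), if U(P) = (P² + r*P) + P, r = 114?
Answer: 19054/13225 ≈ 1.4408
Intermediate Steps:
U(P) = P² + 115*P (U(P) = (P² + 114*P) + P = P² + 115*P)
38108/U(-230) = 38108/((-230*(115 - 230))) = 38108/((-230*(-115))) = 38108/26450 = 38108*(1/26450) = 19054/13225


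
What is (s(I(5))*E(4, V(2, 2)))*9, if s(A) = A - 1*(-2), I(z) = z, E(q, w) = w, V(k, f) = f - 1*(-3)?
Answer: 315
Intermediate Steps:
V(k, f) = 3 + f (V(k, f) = f + 3 = 3 + f)
s(A) = 2 + A (s(A) = A + 2 = 2 + A)
(s(I(5))*E(4, V(2, 2)))*9 = ((2 + 5)*(3 + 2))*9 = (7*5)*9 = 35*9 = 315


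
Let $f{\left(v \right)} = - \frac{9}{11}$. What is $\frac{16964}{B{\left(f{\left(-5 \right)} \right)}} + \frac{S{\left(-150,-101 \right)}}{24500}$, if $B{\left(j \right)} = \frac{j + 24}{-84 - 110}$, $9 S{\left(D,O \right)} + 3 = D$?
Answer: $- \frac{177385763267}{1249500} \approx -1.4197 \cdot 10^{5}$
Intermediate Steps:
$f{\left(v \right)} = - \frac{9}{11}$ ($f{\left(v \right)} = \left(-9\right) \frac{1}{11} = - \frac{9}{11}$)
$S{\left(D,O \right)} = - \frac{1}{3} + \frac{D}{9}$
$B{\left(j \right)} = - \frac{12}{97} - \frac{j}{194}$ ($B{\left(j \right)} = \frac{24 + j}{-194} = \left(24 + j\right) \left(- \frac{1}{194}\right) = - \frac{12}{97} - \frac{j}{194}$)
$\frac{16964}{B{\left(f{\left(-5 \right)} \right)}} + \frac{S{\left(-150,-101 \right)}}{24500} = \frac{16964}{- \frac{12}{97} - - \frac{9}{2134}} + \frac{- \frac{1}{3} + \frac{1}{9} \left(-150\right)}{24500} = \frac{16964}{- \frac{12}{97} + \frac{9}{2134}} + \left(- \frac{1}{3} - \frac{50}{3}\right) \frac{1}{24500} = \frac{16964}{- \frac{255}{2134}} - \frac{17}{24500} = 16964 \left(- \frac{2134}{255}\right) - \frac{17}{24500} = - \frac{36201176}{255} - \frac{17}{24500} = - \frac{177385763267}{1249500}$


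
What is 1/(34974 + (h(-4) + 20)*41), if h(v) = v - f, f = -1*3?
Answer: 1/35753 ≈ 2.7970e-5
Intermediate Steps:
f = -3
h(v) = 3 + v (h(v) = v - 1*(-3) = v + 3 = 3 + v)
1/(34974 + (h(-4) + 20)*41) = 1/(34974 + ((3 - 4) + 20)*41) = 1/(34974 + (-1 + 20)*41) = 1/(34974 + 19*41) = 1/(34974 + 779) = 1/35753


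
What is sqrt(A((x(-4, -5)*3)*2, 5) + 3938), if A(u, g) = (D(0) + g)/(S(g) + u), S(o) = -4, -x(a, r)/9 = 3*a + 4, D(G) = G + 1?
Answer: sqrt(180345290)/214 ≈ 62.754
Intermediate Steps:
D(G) = 1 + G
x(a, r) = -36 - 27*a (x(a, r) = -9*(3*a + 4) = -9*(4 + 3*a) = -36 - 27*a)
A(u, g) = (1 + g)/(-4 + u) (A(u, g) = ((1 + 0) + g)/(-4 + u) = (1 + g)/(-4 + u))
sqrt(A((x(-4, -5)*3)*2, 5) + 3938) = sqrt((1 + 5)/(-4 + ((-36 - 27*(-4))*3)*2) + 3938) = sqrt(6/(-4 + ((-36 + 108)*3)*2) + 3938) = sqrt(6/(-4 + (72*3)*2) + 3938) = sqrt(6/(-4 + 216*2) + 3938) = sqrt(6/(-4 + 432) + 3938) = sqrt(6/428 + 3938) = sqrt((1/428)*6 + 3938) = sqrt(3/214 + 3938) = sqrt(842735/214) = sqrt(180345290)/214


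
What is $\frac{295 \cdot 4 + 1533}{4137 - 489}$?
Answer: $\frac{2713}{3648} \approx 0.7437$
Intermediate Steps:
$\frac{295 \cdot 4 + 1533}{4137 - 489} = \frac{1180 + 1533}{3648} = 2713 \cdot \frac{1}{3648} = \frac{2713}{3648}$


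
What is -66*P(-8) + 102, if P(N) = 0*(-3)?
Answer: 102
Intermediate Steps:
P(N) = 0
-66*P(-8) + 102 = -66*0 + 102 = 0 + 102 = 102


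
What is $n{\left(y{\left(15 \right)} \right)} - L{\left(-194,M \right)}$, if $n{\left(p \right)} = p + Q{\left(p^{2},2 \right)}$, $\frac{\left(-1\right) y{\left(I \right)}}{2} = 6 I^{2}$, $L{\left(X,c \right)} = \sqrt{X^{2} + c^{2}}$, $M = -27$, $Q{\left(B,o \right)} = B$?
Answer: $7287300 - \sqrt{38365} \approx 7.2871 \cdot 10^{6}$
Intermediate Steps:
$y{\left(I \right)} = - 12 I^{2}$ ($y{\left(I \right)} = - 2 \cdot 6 I^{2} = - 12 I^{2}$)
$n{\left(p \right)} = p + p^{2}$
$n{\left(y{\left(15 \right)} \right)} - L{\left(-194,M \right)} = - 12 \cdot 15^{2} \left(1 - 12 \cdot 15^{2}\right) - \sqrt{\left(-194\right)^{2} + \left(-27\right)^{2}} = \left(-12\right) 225 \left(1 - 2700\right) - \sqrt{37636 + 729} = - 2700 \left(1 - 2700\right) - \sqrt{38365} = \left(-2700\right) \left(-2699\right) - \sqrt{38365} = 7287300 - \sqrt{38365}$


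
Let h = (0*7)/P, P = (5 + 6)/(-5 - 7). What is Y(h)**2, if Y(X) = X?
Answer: 0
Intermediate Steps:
P = -11/12 (P = 11/(-12) = 11*(-1/12) = -11/12 ≈ -0.91667)
h = 0 (h = (0*7)/(-11/12) = 0*(-12/11) = 0)
Y(h)**2 = 0**2 = 0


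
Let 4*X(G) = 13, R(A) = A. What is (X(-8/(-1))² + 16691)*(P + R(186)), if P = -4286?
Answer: -273905625/4 ≈ -6.8476e+7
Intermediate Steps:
X(G) = 13/4 (X(G) = (¼)*13 = 13/4)
(X(-8/(-1))² + 16691)*(P + R(186)) = ((13/4)² + 16691)*(-4286 + 186) = (169/16 + 16691)*(-4100) = (267225/16)*(-4100) = -273905625/4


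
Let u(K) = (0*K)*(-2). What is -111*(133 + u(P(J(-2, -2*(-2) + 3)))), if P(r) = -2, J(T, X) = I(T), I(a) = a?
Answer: -14763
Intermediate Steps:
J(T, X) = T
u(K) = 0 (u(K) = 0*(-2) = 0)
-111*(133 + u(P(J(-2, -2*(-2) + 3)))) = -111*(133 + 0) = -111*133 = -14763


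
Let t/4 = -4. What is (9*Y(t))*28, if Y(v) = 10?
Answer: 2520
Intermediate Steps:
t = -16 (t = 4*(-4) = -16)
(9*Y(t))*28 = (9*10)*28 = 90*28 = 2520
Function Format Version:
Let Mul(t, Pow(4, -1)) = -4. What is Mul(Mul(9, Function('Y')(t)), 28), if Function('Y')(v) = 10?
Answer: 2520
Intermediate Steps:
t = -16 (t = Mul(4, -4) = -16)
Mul(Mul(9, Function('Y')(t)), 28) = Mul(Mul(9, 10), 28) = Mul(90, 28) = 2520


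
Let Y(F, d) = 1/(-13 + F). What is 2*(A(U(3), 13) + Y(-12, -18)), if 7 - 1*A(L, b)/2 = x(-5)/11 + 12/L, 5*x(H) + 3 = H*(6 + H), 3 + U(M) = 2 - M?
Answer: 11138/275 ≈ 40.502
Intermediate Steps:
U(M) = -1 - M (U(M) = -3 + (2 - M) = -1 - M)
x(H) = -3/5 + H*(6 + H)/5 (x(H) = -3/5 + (H*(6 + H))/5 = -3/5 + H*(6 + H)/5)
A(L, b) = 786/55 - 24/L (A(L, b) = 14 - 2*((-3/5 + (1/5)*(-5)**2 + (6/5)*(-5))/11 + 12/L) = 14 - 2*((-3/5 + (1/5)*25 - 6)*(1/11) + 12/L) = 14 - 2*((-3/5 + 5 - 6)*(1/11) + 12/L) = 14 - 2*(-8/5*1/11 + 12/L) = 14 - 2*(-8/55 + 12/L) = 14 + (16/55 - 24/L) = 786/55 - 24/L)
2*(A(U(3), 13) + Y(-12, -18)) = 2*((786/55 - 24/(-1 - 1*3)) + 1/(-13 - 12)) = 2*((786/55 - 24/(-1 - 3)) + 1/(-25)) = 2*((786/55 - 24/(-4)) - 1/25) = 2*((786/55 - 24*(-1/4)) - 1/25) = 2*((786/55 + 6) - 1/25) = 2*(1116/55 - 1/25) = 2*(5569/275) = 11138/275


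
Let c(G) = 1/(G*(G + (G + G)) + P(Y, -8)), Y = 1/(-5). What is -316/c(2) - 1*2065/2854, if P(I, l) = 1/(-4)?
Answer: -10598967/2854 ≈ -3713.7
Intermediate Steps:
Y = -⅕ ≈ -0.20000
P(I, l) = -¼
c(G) = 1/(-¼ + 3*G²) (c(G) = 1/(G*(G + (G + G)) - ¼) = 1/(G*(G + 2*G) - ¼) = 1/(G*(3*G) - ¼) = 1/(3*G² - ¼) = 1/(-¼ + 3*G²))
-316/c(2) - 1*2065/2854 = -316/(4/(-1 + 12*2²)) - 1*2065/2854 = -316/(4/(-1 + 12*4)) - 2065*1/2854 = -316/(4/(-1 + 48)) - 2065/2854 = -316/(4/47) - 2065/2854 = -316/(4*(1/47)) - 2065/2854 = -316/4/47 - 2065/2854 = -316*47/4 - 2065/2854 = -3713 - 2065/2854 = -10598967/2854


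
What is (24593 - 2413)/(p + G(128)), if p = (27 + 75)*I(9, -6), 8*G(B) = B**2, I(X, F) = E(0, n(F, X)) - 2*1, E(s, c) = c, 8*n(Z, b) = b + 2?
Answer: 88720/7937 ≈ 11.178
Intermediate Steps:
n(Z, b) = 1/4 + b/8 (n(Z, b) = (b + 2)/8 = (2 + b)/8 = 1/4 + b/8)
I(X, F) = -7/4 + X/8 (I(X, F) = (1/4 + X/8) - 2*1 = (1/4 + X/8) - 2 = -7/4 + X/8)
G(B) = B**2/8
p = -255/4 (p = (27 + 75)*(-7/4 + (1/8)*9) = 102*(-7/4 + 9/8) = 102*(-5/8) = -255/4 ≈ -63.750)
(24593 - 2413)/(p + G(128)) = (24593 - 2413)/(-255/4 + (1/8)*128**2) = 22180/(-255/4 + (1/8)*16384) = 22180/(-255/4 + 2048) = 22180/(7937/4) = 22180*(4/7937) = 88720/7937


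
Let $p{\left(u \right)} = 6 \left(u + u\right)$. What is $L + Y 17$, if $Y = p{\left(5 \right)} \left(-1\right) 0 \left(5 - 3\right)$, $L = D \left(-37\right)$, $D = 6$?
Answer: $-222$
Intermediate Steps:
$p{\left(u \right)} = 12 u$ ($p{\left(u \right)} = 6 \cdot 2 u = 12 u$)
$L = -222$ ($L = 6 \left(-37\right) = -222$)
$Y = 0$ ($Y = 12 \cdot 5 \left(-1\right) 0 \left(5 - 3\right) = 60 \left(-1\right) 0 \left(5 - 3\right) = - 60 \cdot 0 \cdot 2 = \left(-60\right) 0 = 0$)
$L + Y 17 = -222 + 0 \cdot 17 = -222 + 0 = -222$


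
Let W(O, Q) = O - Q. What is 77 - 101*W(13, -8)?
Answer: -2044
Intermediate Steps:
77 - 101*W(13, -8) = 77 - 101*(13 - 1*(-8)) = 77 - 101*(13 + 8) = 77 - 101*21 = 77 - 2121 = -2044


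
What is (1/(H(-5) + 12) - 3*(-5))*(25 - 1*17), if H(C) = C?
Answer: 848/7 ≈ 121.14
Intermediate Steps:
(1/(H(-5) + 12) - 3*(-5))*(25 - 1*17) = (1/(-5 + 12) - 3*(-5))*(25 - 1*17) = (1/7 + 15)*(25 - 17) = (1/7 + 15)*8 = (106/7)*8 = 848/7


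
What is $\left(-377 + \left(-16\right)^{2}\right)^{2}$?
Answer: $14641$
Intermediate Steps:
$\left(-377 + \left(-16\right)^{2}\right)^{2} = \left(-377 + 256\right)^{2} = \left(-121\right)^{2} = 14641$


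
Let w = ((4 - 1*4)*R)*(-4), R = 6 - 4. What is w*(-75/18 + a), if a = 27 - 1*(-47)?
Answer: 0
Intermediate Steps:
R = 2
w = 0 (w = ((4 - 1*4)*2)*(-4) = ((4 - 4)*2)*(-4) = (0*2)*(-4) = 0*(-4) = 0)
a = 74 (a = 27 + 47 = 74)
w*(-75/18 + a) = 0*(-75/18 + 74) = 0*(-75*1/18 + 74) = 0*(-25/6 + 74) = 0*(419/6) = 0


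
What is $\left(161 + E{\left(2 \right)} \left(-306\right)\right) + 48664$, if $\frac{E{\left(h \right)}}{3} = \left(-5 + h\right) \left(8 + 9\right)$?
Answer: $95643$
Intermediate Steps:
$E{\left(h \right)} = -255 + 51 h$ ($E{\left(h \right)} = 3 \left(-5 + h\right) \left(8 + 9\right) = 3 \left(-5 + h\right) 17 = 3 \left(-85 + 17 h\right) = -255 + 51 h$)
$\left(161 + E{\left(2 \right)} \left(-306\right)\right) + 48664 = \left(161 + \left(-255 + 51 \cdot 2\right) \left(-306\right)\right) + 48664 = \left(161 + \left(-255 + 102\right) \left(-306\right)\right) + 48664 = \left(161 - -46818\right) + 48664 = \left(161 + 46818\right) + 48664 = 46979 + 48664 = 95643$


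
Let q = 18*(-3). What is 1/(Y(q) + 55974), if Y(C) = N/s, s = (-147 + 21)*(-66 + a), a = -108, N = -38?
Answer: 10962/613586969 ≈ 1.7865e-5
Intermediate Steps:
q = -54
s = 21924 (s = (-147 + 21)*(-66 - 108) = -126*(-174) = 21924)
Y(C) = -19/10962 (Y(C) = -38/21924 = -38*1/21924 = -19/10962)
1/(Y(q) + 55974) = 1/(-19/10962 + 55974) = 1/(613586969/10962) = 10962/613586969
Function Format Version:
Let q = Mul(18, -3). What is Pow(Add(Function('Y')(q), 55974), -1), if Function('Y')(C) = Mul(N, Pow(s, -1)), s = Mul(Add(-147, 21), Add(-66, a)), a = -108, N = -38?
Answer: Rational(10962, 613586969) ≈ 1.7865e-5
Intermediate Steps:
q = -54
s = 21924 (s = Mul(Add(-147, 21), Add(-66, -108)) = Mul(-126, -174) = 21924)
Function('Y')(C) = Rational(-19, 10962) (Function('Y')(C) = Mul(-38, Pow(21924, -1)) = Mul(-38, Rational(1, 21924)) = Rational(-19, 10962))
Pow(Add(Function('Y')(q), 55974), -1) = Pow(Add(Rational(-19, 10962), 55974), -1) = Pow(Rational(613586969, 10962), -1) = Rational(10962, 613586969)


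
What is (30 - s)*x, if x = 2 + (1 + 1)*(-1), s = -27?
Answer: 0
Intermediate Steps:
x = 0 (x = 2 + 2*(-1) = 2 - 2 = 0)
(30 - s)*x = (30 - 1*(-27))*0 = (30 + 27)*0 = 57*0 = 0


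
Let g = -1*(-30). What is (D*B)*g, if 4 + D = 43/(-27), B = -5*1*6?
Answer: 15100/3 ≈ 5033.3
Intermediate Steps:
B = -30 (B = -5*6 = -30)
g = 30
D = -151/27 (D = -4 + 43/(-27) = -4 + 43*(-1/27) = -4 - 43/27 = -151/27 ≈ -5.5926)
(D*B)*g = -151/27*(-30)*30 = (1510/9)*30 = 15100/3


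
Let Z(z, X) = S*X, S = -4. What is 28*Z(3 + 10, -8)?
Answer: 896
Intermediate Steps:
Z(z, X) = -4*X
28*Z(3 + 10, -8) = 28*(-4*(-8)) = 28*32 = 896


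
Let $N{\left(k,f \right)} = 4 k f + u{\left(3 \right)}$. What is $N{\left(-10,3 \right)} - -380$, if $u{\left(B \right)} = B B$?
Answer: $269$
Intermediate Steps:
$u{\left(B \right)} = B^{2}$
$N{\left(k,f \right)} = 9 + 4 f k$ ($N{\left(k,f \right)} = 4 k f + 3^{2} = 4 f k + 9 = 9 + 4 f k$)
$N{\left(-10,3 \right)} - -380 = \left(9 + 4 \cdot 3 \left(-10\right)\right) - -380 = \left(9 - 120\right) + 380 = -111 + 380 = 269$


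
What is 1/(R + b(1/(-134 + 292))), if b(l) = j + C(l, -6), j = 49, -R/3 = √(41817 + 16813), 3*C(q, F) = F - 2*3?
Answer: -1/11681 - √58630/175215 ≈ -0.0014675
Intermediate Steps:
C(q, F) = -2 + F/3 (C(q, F) = (F - 2*3)/3 = (F - 6)/3 = (-6 + F)/3 = -2 + F/3)
R = -3*√58630 (R = -3*√(41817 + 16813) = -3*√58630 ≈ -726.41)
b(l) = 45 (b(l) = 49 + (-2 + (⅓)*(-6)) = 49 + (-2 - 2) = 49 - 4 = 45)
1/(R + b(1/(-134 + 292))) = 1/(-3*√58630 + 45) = 1/(45 - 3*√58630)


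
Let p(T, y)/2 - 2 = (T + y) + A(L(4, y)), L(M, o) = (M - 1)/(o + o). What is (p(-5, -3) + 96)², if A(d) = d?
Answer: 6889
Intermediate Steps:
L(M, o) = (-1 + M)/(2*o) (L(M, o) = (-1 + M)/((2*o)) = (-1 + M)*(1/(2*o)) = (-1 + M)/(2*o))
p(T, y) = 4 + 2*T + 2*y + 3/y (p(T, y) = 4 + 2*((T + y) + (-1 + 4)/(2*y)) = 4 + 2*((T + y) + (½)*3/y) = 4 + 2*((T + y) + 3/(2*y)) = 4 + 2*(T + y + 3/(2*y)) = 4 + (2*T + 2*y + 3/y) = 4 + 2*T + 2*y + 3/y)
(p(-5, -3) + 96)² = ((3 + 2*(-3)*(2 - 5 - 3))/(-3) + 96)² = (-(3 + 2*(-3)*(-6))/3 + 96)² = (-(3 + 36)/3 + 96)² = (-⅓*39 + 96)² = (-13 + 96)² = 83² = 6889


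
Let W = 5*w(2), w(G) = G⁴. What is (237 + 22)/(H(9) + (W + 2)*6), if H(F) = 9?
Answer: 259/501 ≈ 0.51697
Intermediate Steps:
W = 80 (W = 5*2⁴ = 5*16 = 80)
(237 + 22)/(H(9) + (W + 2)*6) = (237 + 22)/(9 + (80 + 2)*6) = 259/(9 + 82*6) = 259/(9 + 492) = 259/501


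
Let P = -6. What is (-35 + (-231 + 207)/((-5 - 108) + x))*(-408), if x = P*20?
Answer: 3317448/233 ≈ 14238.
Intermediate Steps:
x = -120 (x = -6*20 = -120)
(-35 + (-231 + 207)/((-5 - 108) + x))*(-408) = (-35 + (-231 + 207)/((-5 - 108) - 120))*(-408) = (-35 - 24/(-113 - 120))*(-408) = (-35 - 24/(-233))*(-408) = (-35 - 24*(-1/233))*(-408) = (-35 + 24/233)*(-408) = -8131/233*(-408) = 3317448/233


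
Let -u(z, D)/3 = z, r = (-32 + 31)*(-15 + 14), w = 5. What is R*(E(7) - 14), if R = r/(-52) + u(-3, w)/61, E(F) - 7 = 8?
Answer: 407/3172 ≈ 0.12831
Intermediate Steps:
r = 1 (r = -1*(-1) = 1)
E(F) = 15 (E(F) = 7 + 8 = 15)
u(z, D) = -3*z
R = 407/3172 (R = 1/(-52) - 3*(-3)/61 = 1*(-1/52) + 9*(1/61) = -1/52 + 9/61 = 407/3172 ≈ 0.12831)
R*(E(7) - 14) = 407*(15 - 14)/3172 = (407/3172)*1 = 407/3172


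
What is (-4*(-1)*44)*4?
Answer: 704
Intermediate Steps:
(-4*(-1)*44)*4 = (4*44)*4 = 176*4 = 704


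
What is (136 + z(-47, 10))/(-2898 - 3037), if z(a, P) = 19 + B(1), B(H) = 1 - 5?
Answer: -151/5935 ≈ -0.025442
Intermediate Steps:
B(H) = -4
z(a, P) = 15 (z(a, P) = 19 - 4 = 15)
(136 + z(-47, 10))/(-2898 - 3037) = (136 + 15)/(-2898 - 3037) = 151/(-5935) = 151*(-1/5935) = -151/5935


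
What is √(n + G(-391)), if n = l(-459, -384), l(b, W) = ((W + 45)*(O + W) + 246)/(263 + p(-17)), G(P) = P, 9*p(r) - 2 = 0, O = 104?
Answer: I*√165320665/2369 ≈ 5.4275*I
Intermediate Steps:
p(r) = 2/9 (p(r) = 2/9 + (⅑)*0 = 2/9 + 0 = 2/9)
l(b, W) = 2214/2369 + 9*(45 + W)*(104 + W)/2369 (l(b, W) = ((W + 45)*(104 + W) + 246)/(263 + 2/9) = ((45 + W)*(104 + W) + 246)/(2369/9) = (246 + (45 + W)*(104 + W))*(9/2369) = 2214/2369 + 9*(45 + W)*(104 + W)/2369)
n = 856494/2369 (n = 44334/2369 + (9/2369)*(-384)² + (1341/2369)*(-384) = 44334/2369 + (9/2369)*147456 - 514944/2369 = 44334/2369 + 1327104/2369 - 514944/2369 = 856494/2369 ≈ 361.54)
√(n + G(-391)) = √(856494/2369 - 391) = √(-69785/2369) = I*√165320665/2369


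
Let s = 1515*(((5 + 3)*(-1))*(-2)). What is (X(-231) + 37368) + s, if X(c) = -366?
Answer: 61242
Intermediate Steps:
s = 24240 (s = 1515*((8*(-1))*(-2)) = 1515*(-8*(-2)) = 1515*16 = 24240)
(X(-231) + 37368) + s = (-366 + 37368) + 24240 = 37002 + 24240 = 61242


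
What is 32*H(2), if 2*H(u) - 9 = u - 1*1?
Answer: 160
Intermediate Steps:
H(u) = 4 + u/2 (H(u) = 9/2 + (u - 1*1)/2 = 9/2 + (u - 1)/2 = 9/2 + (-1 + u)/2 = 9/2 + (-½ + u/2) = 4 + u/2)
32*H(2) = 32*(4 + (½)*2) = 32*(4 + 1) = 32*5 = 160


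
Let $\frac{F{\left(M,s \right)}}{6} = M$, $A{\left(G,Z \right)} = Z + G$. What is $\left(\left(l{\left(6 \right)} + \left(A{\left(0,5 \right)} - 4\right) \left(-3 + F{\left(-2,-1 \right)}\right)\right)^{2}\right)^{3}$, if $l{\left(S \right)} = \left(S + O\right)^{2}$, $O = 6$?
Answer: $4608273662721$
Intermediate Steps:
$A{\left(G,Z \right)} = G + Z$
$F{\left(M,s \right)} = 6 M$
$l{\left(S \right)} = \left(6 + S\right)^{2}$ ($l{\left(S \right)} = \left(S + 6\right)^{2} = \left(6 + S\right)^{2}$)
$\left(\left(l{\left(6 \right)} + \left(A{\left(0,5 \right)} - 4\right) \left(-3 + F{\left(-2,-1 \right)}\right)\right)^{2}\right)^{3} = \left(\left(\left(6 + 6\right)^{2} + \left(\left(0 + 5\right) - 4\right) \left(-3 + 6 \left(-2\right)\right)\right)^{2}\right)^{3} = \left(\left(12^{2} + \left(5 - 4\right) \left(-3 - 12\right)\right)^{2}\right)^{3} = \left(\left(144 + 1 \left(-15\right)\right)^{2}\right)^{3} = \left(\left(144 - 15\right)^{2}\right)^{3} = \left(129^{2}\right)^{3} = 16641^{3} = 4608273662721$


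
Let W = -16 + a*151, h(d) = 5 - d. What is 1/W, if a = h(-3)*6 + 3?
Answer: 1/7685 ≈ 0.00013012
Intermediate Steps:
a = 51 (a = (5 - 1*(-3))*6 + 3 = (5 + 3)*6 + 3 = 8*6 + 3 = 48 + 3 = 51)
W = 7685 (W = -16 + 51*151 = -16 + 7701 = 7685)
1/W = 1/7685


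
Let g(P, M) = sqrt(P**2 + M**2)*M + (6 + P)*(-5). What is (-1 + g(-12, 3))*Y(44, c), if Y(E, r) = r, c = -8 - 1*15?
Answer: -667 - 207*sqrt(17) ≈ -1520.5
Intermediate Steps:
c = -23 (c = -8 - 15 = -23)
g(P, M) = -30 - 5*P + M*sqrt(M**2 + P**2) (g(P, M) = sqrt(M**2 + P**2)*M + (-30 - 5*P) = M*sqrt(M**2 + P**2) + (-30 - 5*P) = -30 - 5*P + M*sqrt(M**2 + P**2))
(-1 + g(-12, 3))*Y(44, c) = (-1 + (-30 - 5*(-12) + 3*sqrt(3**2 + (-12)**2)))*(-23) = (-1 + (-30 + 60 + 3*sqrt(9 + 144)))*(-23) = (-1 + (-30 + 60 + 3*sqrt(153)))*(-23) = (-1 + (-30 + 60 + 3*(3*sqrt(17))))*(-23) = (-1 + (-30 + 60 + 9*sqrt(17)))*(-23) = (-1 + (30 + 9*sqrt(17)))*(-23) = (29 + 9*sqrt(17))*(-23) = -667 - 207*sqrt(17)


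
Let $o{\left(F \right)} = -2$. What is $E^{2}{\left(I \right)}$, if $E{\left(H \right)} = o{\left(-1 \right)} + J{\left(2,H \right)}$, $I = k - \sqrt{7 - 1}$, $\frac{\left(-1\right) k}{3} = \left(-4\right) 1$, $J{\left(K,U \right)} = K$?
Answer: $0$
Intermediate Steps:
$k = 12$ ($k = - 3 \left(\left(-4\right) 1\right) = \left(-3\right) \left(-4\right) = 12$)
$I = 12 - \sqrt{6}$ ($I = 12 - \sqrt{7 - 1} = 12 - \sqrt{6} \approx 9.5505$)
$E{\left(H \right)} = 0$ ($E{\left(H \right)} = -2 + 2 = 0$)
$E^{2}{\left(I \right)} = 0^{2} = 0$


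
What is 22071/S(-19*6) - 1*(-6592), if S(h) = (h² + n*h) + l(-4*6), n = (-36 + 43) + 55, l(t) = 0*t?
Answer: 13033149/1976 ≈ 6595.7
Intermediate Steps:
l(t) = 0
n = 62 (n = 7 + 55 = 62)
S(h) = h² + 62*h (S(h) = (h² + 62*h) + 0 = h² + 62*h)
22071/S(-19*6) - 1*(-6592) = 22071/(((-19*6)*(62 - 19*6))) - 1*(-6592) = 22071/((-114*(62 - 114))) + 6592 = 22071/((-114*(-52))) + 6592 = 22071/5928 + 6592 = 22071*(1/5928) + 6592 = 7357/1976 + 6592 = 13033149/1976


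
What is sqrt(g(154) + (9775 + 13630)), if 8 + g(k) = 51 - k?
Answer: sqrt(23294) ≈ 152.62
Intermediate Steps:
g(k) = 43 - k (g(k) = -8 + (51 - k) = 43 - k)
sqrt(g(154) + (9775 + 13630)) = sqrt((43 - 1*154) + (9775 + 13630)) = sqrt((43 - 154) + 23405) = sqrt(-111 + 23405) = sqrt(23294)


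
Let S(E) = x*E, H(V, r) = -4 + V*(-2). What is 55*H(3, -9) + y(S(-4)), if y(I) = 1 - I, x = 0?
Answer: -549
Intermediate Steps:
H(V, r) = -4 - 2*V
S(E) = 0 (S(E) = 0*E = 0)
55*H(3, -9) + y(S(-4)) = 55*(-4 - 2*3) + (1 - 1*0) = 55*(-4 - 6) + (1 + 0) = 55*(-10) + 1 = -550 + 1 = -549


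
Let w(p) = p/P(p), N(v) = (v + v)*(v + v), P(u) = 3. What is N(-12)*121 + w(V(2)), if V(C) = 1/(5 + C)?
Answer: 1463617/21 ≈ 69696.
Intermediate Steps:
N(v) = 4*v² (N(v) = (2*v)*(2*v) = 4*v²)
w(p) = p/3
N(-12)*121 + w(V(2)) = (4*(-12)²)*121 + 1/(3*(5 + 2)) = (4*144)*121 + (⅓)/7 = 576*121 + (⅓)*(⅐) = 69696 + 1/21 = 1463617/21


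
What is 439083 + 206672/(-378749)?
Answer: 166302040495/378749 ≈ 4.3908e+5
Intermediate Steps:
439083 + 206672/(-378749) = 439083 + 206672*(-1/378749) = 439083 - 206672/378749 = 166302040495/378749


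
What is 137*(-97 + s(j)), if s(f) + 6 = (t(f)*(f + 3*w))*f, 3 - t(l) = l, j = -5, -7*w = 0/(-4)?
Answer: 13289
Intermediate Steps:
w = 0 (w = -0/(-4) = -0*(-1)/4 = -⅐*0 = 0)
t(l) = 3 - l
s(f) = -6 + f²*(3 - f) (s(f) = -6 + ((3 - f)*(f + 3*0))*f = -6 + ((3 - f)*(f + 0))*f = -6 + ((3 - f)*f)*f = -6 + (f*(3 - f))*f = -6 + f²*(3 - f))
137*(-97 + s(j)) = 137*(-97 + (-6 + (-5)²*(3 - 1*(-5)))) = 137*(-97 + (-6 + 25*(3 + 5))) = 137*(-97 + (-6 + 25*8)) = 137*(-97 + (-6 + 200)) = 137*(-97 + 194) = 137*97 = 13289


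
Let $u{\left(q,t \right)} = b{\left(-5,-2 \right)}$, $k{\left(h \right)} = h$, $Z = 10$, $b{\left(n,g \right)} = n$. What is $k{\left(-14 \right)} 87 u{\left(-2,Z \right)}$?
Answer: $6090$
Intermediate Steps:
$u{\left(q,t \right)} = -5$
$k{\left(-14 \right)} 87 u{\left(-2,Z \right)} = \left(-14\right) 87 \left(-5\right) = \left(-1218\right) \left(-5\right) = 6090$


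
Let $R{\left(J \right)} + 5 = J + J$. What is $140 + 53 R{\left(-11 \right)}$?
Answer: $-1291$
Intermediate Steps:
$R{\left(J \right)} = -5 + 2 J$ ($R{\left(J \right)} = -5 + \left(J + J\right) = -5 + 2 J$)
$140 + 53 R{\left(-11 \right)} = 140 + 53 \left(-5 + 2 \left(-11\right)\right) = 140 + 53 \left(-5 - 22\right) = 140 + 53 \left(-27\right) = 140 - 1431 = -1291$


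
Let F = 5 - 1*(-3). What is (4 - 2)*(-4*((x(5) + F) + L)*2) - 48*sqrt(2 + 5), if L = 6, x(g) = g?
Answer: -304 - 48*sqrt(7) ≈ -431.00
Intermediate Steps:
F = 8 (F = 5 + 3 = 8)
(4 - 2)*(-4*((x(5) + F) + L)*2) - 48*sqrt(2 + 5) = (4 - 2)*(-4*((5 + 8) + 6)*2) - 48*sqrt(2 + 5) = 2*(-4*(13 + 6)*2) - 48*sqrt(7) = 2*(-4*19*2) - 48*sqrt(7) = 2*(-76*2) - 48*sqrt(7) = 2*(-152) - 48*sqrt(7) = -304 - 48*sqrt(7)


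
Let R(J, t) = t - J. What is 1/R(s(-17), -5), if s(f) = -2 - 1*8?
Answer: ⅕ ≈ 0.20000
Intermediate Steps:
s(f) = -10 (s(f) = -2 - 8 = -10)
1/R(s(-17), -5) = 1/(-5 - 1*(-10)) = 1/(-5 + 10) = 1/5 = ⅕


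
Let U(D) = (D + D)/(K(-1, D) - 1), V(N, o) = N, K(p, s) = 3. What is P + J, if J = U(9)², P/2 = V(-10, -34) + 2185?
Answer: 4431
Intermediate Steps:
U(D) = D (U(D) = (D + D)/(3 - 1) = (2*D)/2 = (2*D)*(½) = D)
P = 4350 (P = 2*(-10 + 2185) = 2*2175 = 4350)
J = 81 (J = 9² = 81)
P + J = 4350 + 81 = 4431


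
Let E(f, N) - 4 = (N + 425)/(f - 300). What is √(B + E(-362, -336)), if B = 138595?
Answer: √60740121238/662 ≈ 372.29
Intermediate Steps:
E(f, N) = 4 + (425 + N)/(-300 + f) (E(f, N) = 4 + (N + 425)/(f - 300) = 4 + (425 + N)/(-300 + f))
√(B + E(-362, -336)) = √(138595 + (-775 - 336 + 4*(-362))/(-300 - 362)) = √(138595 + (-775 - 336 - 1448)/(-662)) = √(138595 - 1/662*(-2559)) = √(138595 + 2559/662) = √(91752449/662) = √60740121238/662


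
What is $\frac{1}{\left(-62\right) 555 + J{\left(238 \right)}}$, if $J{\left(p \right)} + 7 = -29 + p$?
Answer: $- \frac{1}{34208} \approx -2.9233 \cdot 10^{-5}$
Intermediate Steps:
$J{\left(p \right)} = -36 + p$ ($J{\left(p \right)} = -7 + \left(-29 + p\right) = -36 + p$)
$\frac{1}{\left(-62\right) 555 + J{\left(238 \right)}} = \frac{1}{\left(-62\right) 555 + \left(-36 + 238\right)} = \frac{1}{-34410 + 202} = \frac{1}{-34208} = - \frac{1}{34208}$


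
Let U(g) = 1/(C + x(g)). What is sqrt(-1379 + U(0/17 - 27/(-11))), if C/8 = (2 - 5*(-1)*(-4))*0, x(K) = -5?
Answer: 4*I*sqrt(2155)/5 ≈ 37.138*I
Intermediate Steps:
C = 0 (C = 8*((2 - 5*(-1)*(-4))*0) = 8*((2 + 5*(-4))*0) = 8*((2 - 20)*0) = 8*(-18*0) = 8*0 = 0)
U(g) = -1/5 (U(g) = 1/(0 - 5) = 1/(-5) = -1/5)
sqrt(-1379 + U(0/17 - 27/(-11))) = sqrt(-1379 - 1/5) = sqrt(-6896/5) = 4*I*sqrt(2155)/5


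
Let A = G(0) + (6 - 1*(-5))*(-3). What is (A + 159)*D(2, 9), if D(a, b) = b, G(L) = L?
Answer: 1134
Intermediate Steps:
A = -33 (A = 0 + (6 - 1*(-5))*(-3) = 0 + (6 + 5)*(-3) = 0 + 11*(-3) = 0 - 33 = -33)
(A + 159)*D(2, 9) = (-33 + 159)*9 = 126*9 = 1134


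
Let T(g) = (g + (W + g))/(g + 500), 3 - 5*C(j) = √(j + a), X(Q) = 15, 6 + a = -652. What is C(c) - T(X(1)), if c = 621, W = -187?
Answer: 466/515 - I*√37/5 ≈ 0.90485 - 1.2166*I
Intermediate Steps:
a = -658 (a = -6 - 652 = -658)
C(j) = ⅗ - √(-658 + j)/5 (C(j) = ⅗ - √(j - 658)/5 = ⅗ - √(-658 + j)/5)
T(g) = (-187 + 2*g)/(500 + g) (T(g) = (g + (-187 + g))/(g + 500) = (-187 + 2*g)/(500 + g))
C(c) - T(X(1)) = (⅗ - √(-658 + 621)/5) - (-187 + 2*15)/(500 + 15) = (⅗ - I*√37/5) - (-187 + 30)/515 = (⅗ - I*√37/5) - (-157)/515 = (⅗ - I*√37/5) - 1*(-157/515) = (⅗ - I*√37/5) + 157/515 = 466/515 - I*√37/5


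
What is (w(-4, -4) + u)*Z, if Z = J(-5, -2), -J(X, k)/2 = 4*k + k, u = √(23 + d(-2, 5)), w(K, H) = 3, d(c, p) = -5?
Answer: 60 + 60*√2 ≈ 144.85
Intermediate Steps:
u = 3*√2 (u = √(23 - 5) = √18 = 3*√2 ≈ 4.2426)
J(X, k) = -10*k (J(X, k) = -2*(4*k + k) = -10*k)
Z = 20 (Z = -10*(-2) = 20)
(w(-4, -4) + u)*Z = (3 + 3*√2)*20 = 60 + 60*√2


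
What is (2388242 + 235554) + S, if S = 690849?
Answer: 3314645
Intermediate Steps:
(2388242 + 235554) + S = (2388242 + 235554) + 690849 = 2623796 + 690849 = 3314645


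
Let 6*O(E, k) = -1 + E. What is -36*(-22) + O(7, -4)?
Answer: 793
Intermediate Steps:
O(E, k) = -⅙ + E/6 (O(E, k) = (-1 + E)/6 = -⅙ + E/6)
-36*(-22) + O(7, -4) = -36*(-22) + (-⅙ + (⅙)*7) = 792 + (-⅙ + 7/6) = 792 + 1 = 793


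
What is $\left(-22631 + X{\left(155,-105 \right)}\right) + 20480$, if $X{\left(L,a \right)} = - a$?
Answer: $-2046$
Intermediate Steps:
$\left(-22631 + X{\left(155,-105 \right)}\right) + 20480 = \left(-22631 - -105\right) + 20480 = \left(-22631 + 105\right) + 20480 = -22526 + 20480 = -2046$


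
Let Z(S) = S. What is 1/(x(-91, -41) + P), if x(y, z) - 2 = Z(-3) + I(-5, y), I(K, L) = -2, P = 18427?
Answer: 1/18424 ≈ 5.4277e-5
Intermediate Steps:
x(y, z) = -3 (x(y, z) = 2 + (-3 - 2) = 2 - 5 = -3)
1/(x(-91, -41) + P) = 1/(-3 + 18427) = 1/18424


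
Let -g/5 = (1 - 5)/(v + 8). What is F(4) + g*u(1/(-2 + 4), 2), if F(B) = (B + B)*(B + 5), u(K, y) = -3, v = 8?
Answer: 273/4 ≈ 68.250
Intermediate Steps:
F(B) = 2*B*(5 + B) (F(B) = (2*B)*(5 + B) = 2*B*(5 + B))
g = 5/4 (g = -5*(1 - 5)/(8 + 8) = -(-20)/16 = -5*(-¼) = 5/4 ≈ 1.2500)
F(4) + g*u(1/(-2 + 4), 2) = 2*4*(5 + 4) + (5/4)*(-3) = 2*4*9 - 15/4 = 72 - 15/4 = 273/4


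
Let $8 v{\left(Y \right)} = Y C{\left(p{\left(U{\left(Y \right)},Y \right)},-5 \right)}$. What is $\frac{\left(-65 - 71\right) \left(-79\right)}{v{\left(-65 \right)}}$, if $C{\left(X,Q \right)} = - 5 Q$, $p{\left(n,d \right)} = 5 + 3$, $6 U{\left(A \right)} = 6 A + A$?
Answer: $- \frac{85952}{1625} \approx -52.894$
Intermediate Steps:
$U{\left(A \right)} = \frac{7 A}{6}$ ($U{\left(A \right)} = \frac{6 A + A}{6} = \frac{7 A}{6}$)
$p{\left(n,d \right)} = 8$
$v{\left(Y \right)} = \frac{25 Y}{8}$ ($v{\left(Y \right)} = \frac{Y \left(\left(-5\right) \left(-5\right)\right)}{8} = \frac{Y 25}{8} = \frac{25 Y}{8}$)
$\frac{\left(-65 - 71\right) \left(-79\right)}{v{\left(-65 \right)}} = \frac{\left(-65 - 71\right) \left(-79\right)}{\frac{25}{8} \left(-65\right)} = \frac{\left(-136\right) \left(-79\right)}{- \frac{1625}{8}} = 10744 \left(- \frac{8}{1625}\right) = - \frac{85952}{1625}$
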